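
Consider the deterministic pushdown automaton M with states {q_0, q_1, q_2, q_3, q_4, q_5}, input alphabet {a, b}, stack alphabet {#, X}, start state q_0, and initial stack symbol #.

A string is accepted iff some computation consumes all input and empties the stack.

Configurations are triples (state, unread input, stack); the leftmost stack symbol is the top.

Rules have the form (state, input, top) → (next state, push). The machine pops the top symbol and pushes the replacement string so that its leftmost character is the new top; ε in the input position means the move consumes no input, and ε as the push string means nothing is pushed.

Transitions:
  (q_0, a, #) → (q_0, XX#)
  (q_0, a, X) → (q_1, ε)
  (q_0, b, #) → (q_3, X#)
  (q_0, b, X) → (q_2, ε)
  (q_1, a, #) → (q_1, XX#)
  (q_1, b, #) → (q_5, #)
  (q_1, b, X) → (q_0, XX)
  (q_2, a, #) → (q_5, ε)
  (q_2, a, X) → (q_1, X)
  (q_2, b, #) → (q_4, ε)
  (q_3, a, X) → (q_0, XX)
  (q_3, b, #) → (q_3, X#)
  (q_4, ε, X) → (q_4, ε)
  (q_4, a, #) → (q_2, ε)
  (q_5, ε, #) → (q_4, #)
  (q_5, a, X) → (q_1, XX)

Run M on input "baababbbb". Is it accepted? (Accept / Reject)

Reject

(q_0, baababbbb, #) ⊢ (q_3, aababbbb, X#) ⊢ (q_0, ababbbb, XX#) ⊢ (q_1, babbbb, X#) ⊢ (q_0, abbbb, XX#) ⊢ (q_1, bbbb, X#) ⊢ (q_0, bbb, XX#) ⊢ (q_2, bb, X#)
No transition applies at (q_2, bb, X#); input not fully consumed.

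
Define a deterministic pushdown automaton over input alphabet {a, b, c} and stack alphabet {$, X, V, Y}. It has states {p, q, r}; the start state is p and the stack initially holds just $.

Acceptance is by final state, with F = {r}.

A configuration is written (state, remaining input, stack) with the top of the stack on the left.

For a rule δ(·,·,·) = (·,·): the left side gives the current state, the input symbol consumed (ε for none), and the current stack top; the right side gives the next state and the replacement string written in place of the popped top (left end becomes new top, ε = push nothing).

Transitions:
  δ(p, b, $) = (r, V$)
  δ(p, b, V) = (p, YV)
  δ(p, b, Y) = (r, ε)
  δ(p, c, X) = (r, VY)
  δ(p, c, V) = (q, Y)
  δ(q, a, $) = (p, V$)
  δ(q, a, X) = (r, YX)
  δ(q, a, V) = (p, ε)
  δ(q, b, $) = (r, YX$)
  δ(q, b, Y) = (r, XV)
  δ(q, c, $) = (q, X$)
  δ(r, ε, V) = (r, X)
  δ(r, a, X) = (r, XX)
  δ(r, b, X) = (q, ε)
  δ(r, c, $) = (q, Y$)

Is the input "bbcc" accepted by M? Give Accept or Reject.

(p, bbcc, $)
  read b, top $: go to r, push V$ → (r, bcc, V$)
  ε-move, top V: go to r, push X → (r, bcc, X$)
  read b, top X: go to q, push ε → (q, cc, $)
  read c, top $: go to q, push X$ → (q, c, X$)
No transition applies at (q, c, X$); input not fully consumed.

Reject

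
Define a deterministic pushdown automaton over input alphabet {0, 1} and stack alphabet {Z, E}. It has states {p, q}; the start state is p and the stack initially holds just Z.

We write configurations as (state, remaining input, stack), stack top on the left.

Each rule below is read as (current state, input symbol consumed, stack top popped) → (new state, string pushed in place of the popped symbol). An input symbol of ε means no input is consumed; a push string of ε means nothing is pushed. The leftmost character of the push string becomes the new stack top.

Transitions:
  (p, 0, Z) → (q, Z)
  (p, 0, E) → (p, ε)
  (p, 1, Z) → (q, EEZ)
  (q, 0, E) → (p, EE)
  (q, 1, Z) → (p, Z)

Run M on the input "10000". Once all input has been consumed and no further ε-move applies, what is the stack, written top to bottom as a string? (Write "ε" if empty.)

Z

(p, 10000, Z)
  read 1, top Z: go to q, push EEZ → (q, 0000, EEZ)
  read 0, top E: go to p, push EE → (p, 000, EEEZ)
  read 0, top E: go to p, push ε → (p, 00, EEZ)
  read 0, top E: go to p, push ε → (p, 0, EZ)
  read 0, top E: go to p, push ε → (p, ε, Z)
All input consumed in state p with stack Z.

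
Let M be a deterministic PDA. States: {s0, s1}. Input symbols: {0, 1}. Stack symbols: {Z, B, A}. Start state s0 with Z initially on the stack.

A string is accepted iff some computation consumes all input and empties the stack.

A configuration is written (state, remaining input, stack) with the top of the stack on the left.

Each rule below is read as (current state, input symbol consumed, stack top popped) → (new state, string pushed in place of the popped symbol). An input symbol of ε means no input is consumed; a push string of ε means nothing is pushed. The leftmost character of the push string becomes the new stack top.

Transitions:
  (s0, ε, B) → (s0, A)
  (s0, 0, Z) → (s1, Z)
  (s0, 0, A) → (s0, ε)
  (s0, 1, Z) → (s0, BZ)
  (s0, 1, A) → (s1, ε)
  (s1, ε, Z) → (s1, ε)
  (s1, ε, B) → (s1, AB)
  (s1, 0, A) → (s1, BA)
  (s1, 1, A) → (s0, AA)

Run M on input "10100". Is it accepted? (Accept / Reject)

(s0, 10100, Z)
  read 1, top Z: go to s0, push BZ → (s0, 0100, BZ)
  ε-move, top B: go to s0, push A → (s0, 0100, AZ)
  read 0, top A: go to s0, push ε → (s0, 100, Z)
  read 1, top Z: go to s0, push BZ → (s0, 00, BZ)
  ε-move, top B: go to s0, push A → (s0, 00, AZ)
  read 0, top A: go to s0, push ε → (s0, 0, Z)
  read 0, top Z: go to s1, push Z → (s1, ε, Z)
  ε-move, top Z: go to s1, push ε → (s1, ε, ε)
All input consumed and the stack is empty.

Accept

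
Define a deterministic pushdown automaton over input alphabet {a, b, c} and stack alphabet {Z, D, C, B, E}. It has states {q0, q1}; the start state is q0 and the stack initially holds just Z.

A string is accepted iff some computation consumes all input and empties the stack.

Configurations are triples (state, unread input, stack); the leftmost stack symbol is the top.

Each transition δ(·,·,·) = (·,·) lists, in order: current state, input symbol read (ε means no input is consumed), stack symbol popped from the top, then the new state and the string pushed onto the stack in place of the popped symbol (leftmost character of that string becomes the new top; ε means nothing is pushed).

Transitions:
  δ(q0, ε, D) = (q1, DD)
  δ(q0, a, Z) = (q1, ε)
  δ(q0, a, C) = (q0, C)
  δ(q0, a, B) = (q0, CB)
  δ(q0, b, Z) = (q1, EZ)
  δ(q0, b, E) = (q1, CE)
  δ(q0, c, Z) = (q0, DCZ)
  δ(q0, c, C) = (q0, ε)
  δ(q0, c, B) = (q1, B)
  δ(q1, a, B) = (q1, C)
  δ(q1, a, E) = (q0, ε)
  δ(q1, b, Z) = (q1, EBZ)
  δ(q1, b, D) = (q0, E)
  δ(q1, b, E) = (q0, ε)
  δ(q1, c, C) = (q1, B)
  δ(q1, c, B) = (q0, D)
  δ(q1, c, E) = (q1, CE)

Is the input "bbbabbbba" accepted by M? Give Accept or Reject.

(q0, bbbabbbba, Z) ⊢ (q1, bbabbbba, EZ) ⊢ (q0, babbbba, Z) ⊢ (q1, abbbba, EZ) ⊢ (q0, bbbba, Z) ⊢ (q1, bbba, EZ) ⊢ (q0, bba, Z) ⊢ (q1, ba, EZ) ⊢ (q0, a, Z) ⊢ (q1, ε, ε)
All input consumed and the stack is empty.

Accept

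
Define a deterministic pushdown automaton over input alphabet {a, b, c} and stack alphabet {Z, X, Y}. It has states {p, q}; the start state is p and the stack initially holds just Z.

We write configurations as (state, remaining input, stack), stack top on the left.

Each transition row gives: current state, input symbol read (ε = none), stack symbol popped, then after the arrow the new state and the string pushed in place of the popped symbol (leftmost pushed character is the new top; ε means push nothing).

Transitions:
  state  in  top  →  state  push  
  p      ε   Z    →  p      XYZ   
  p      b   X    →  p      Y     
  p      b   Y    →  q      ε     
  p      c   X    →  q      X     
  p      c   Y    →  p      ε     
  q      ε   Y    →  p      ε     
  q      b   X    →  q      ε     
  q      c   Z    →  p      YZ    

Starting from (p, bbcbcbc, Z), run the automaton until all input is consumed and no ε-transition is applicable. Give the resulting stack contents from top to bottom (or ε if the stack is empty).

XYZ

(p, bbcbcbc, Z)
  ε-move, top Z: go to p, push XYZ → (p, bbcbcbc, XYZ)
  read b, top X: go to p, push Y → (p, bcbcbc, YYZ)
  read b, top Y: go to q, push ε → (q, cbcbc, YZ)
  ε-move, top Y: go to p, push ε → (p, cbcbc, Z)
  ε-move, top Z: go to p, push XYZ → (p, cbcbc, XYZ)
  read c, top X: go to q, push X → (q, bcbc, XYZ)
  read b, top X: go to q, push ε → (q, cbc, YZ)
  ε-move, top Y: go to p, push ε → (p, cbc, Z)
  ε-move, top Z: go to p, push XYZ → (p, cbc, XYZ)
  read c, top X: go to q, push X → (q, bc, XYZ)
  read b, top X: go to q, push ε → (q, c, YZ)
  ε-move, top Y: go to p, push ε → (p, c, Z)
  ε-move, top Z: go to p, push XYZ → (p, c, XYZ)
  read c, top X: go to q, push X → (q, ε, XYZ)
All input consumed in state q with stack XYZ.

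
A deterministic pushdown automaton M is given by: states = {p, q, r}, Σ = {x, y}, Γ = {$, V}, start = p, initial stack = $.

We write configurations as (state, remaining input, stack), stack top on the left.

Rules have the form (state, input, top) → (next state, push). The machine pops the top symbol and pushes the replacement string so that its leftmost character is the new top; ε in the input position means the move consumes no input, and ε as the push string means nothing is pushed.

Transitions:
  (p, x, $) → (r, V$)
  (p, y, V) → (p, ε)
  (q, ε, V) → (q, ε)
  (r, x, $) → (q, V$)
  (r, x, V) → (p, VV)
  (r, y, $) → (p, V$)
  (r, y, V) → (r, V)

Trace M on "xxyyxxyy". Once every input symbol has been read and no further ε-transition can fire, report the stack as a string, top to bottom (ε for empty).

$

(p, xxyyxxyy, $) ⊢ (r, xyyxxyy, V$) ⊢ (p, yyxxyy, VV$) ⊢ (p, yxxyy, V$) ⊢ (p, xxyy, $) ⊢ (r, xyy, V$) ⊢ (p, yy, VV$) ⊢ (p, y, V$) ⊢ (p, ε, $)
All input consumed in state p with stack $.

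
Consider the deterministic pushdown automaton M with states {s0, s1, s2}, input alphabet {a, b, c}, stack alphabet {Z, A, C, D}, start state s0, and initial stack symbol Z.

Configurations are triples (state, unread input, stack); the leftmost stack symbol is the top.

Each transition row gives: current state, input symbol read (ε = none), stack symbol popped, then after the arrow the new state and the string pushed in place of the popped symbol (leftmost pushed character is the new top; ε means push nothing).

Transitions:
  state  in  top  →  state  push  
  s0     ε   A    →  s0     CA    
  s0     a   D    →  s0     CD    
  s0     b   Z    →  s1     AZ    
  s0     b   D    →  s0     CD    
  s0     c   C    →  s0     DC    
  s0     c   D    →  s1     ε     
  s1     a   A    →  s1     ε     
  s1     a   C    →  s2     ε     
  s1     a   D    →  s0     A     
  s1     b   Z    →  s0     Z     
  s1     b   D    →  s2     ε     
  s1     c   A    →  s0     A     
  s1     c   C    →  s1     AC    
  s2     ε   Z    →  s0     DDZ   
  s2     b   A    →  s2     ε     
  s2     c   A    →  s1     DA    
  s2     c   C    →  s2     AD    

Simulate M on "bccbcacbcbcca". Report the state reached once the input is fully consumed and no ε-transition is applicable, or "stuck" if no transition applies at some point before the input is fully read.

(s0, bccbcacbcbcca, Z) ⊢ (s1, ccbcacbcbcca, AZ) ⊢ (s0, cbcacbcbcca, AZ) ⊢ (s0, cbcacbcbcca, CAZ) ⊢ (s0, bcacbcbcca, DCAZ) ⊢ (s0, cacbcbcca, CDCAZ) ⊢ (s0, acbcbcca, DCDCAZ) ⊢ (s0, cbcbcca, CDCDCAZ) ⊢ (s0, bcbcca, DCDCDCAZ) ⊢ (s0, cbcca, CDCDCDCAZ) ⊢ (s0, bcca, DCDCDCDCAZ) ⊢ (s0, cca, CDCDCDCDCAZ) ⊢ (s0, ca, DCDCDCDCDCAZ) ⊢ (s1, a, CDCDCDCDCAZ) ⊢ (s2, ε, DCDCDCDCAZ)
All input consumed; M is in state s2.

s2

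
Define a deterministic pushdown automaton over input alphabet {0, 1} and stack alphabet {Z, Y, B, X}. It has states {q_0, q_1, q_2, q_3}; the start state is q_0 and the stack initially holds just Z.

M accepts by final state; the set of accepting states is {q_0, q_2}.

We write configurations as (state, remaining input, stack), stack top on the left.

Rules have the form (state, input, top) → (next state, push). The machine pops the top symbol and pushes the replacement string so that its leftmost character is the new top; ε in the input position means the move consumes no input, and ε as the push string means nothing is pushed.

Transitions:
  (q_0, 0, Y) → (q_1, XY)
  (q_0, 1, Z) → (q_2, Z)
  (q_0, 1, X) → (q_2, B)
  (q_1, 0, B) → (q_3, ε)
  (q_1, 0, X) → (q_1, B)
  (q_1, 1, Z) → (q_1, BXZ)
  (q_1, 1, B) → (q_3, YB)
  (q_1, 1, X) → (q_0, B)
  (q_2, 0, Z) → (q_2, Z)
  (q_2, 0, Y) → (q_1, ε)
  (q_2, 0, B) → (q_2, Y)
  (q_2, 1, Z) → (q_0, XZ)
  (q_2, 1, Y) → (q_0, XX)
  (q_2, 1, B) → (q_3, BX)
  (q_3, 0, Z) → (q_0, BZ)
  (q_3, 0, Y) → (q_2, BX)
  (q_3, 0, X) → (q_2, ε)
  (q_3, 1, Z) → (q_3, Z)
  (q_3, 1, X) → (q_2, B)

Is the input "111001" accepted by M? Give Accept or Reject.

(q_0, 111001, Z)
  read 1, top Z: go to q_2, push Z → (q_2, 11001, Z)
  read 1, top Z: go to q_0, push XZ → (q_0, 1001, XZ)
  read 1, top X: go to q_2, push B → (q_2, 001, BZ)
  read 0, top B: go to q_2, push Y → (q_2, 01, YZ)
  read 0, top Y: go to q_1, push ε → (q_1, 1, Z)
  read 1, top Z: go to q_1, push BXZ → (q_1, ε, BXZ)
All input consumed; state q_1 ∉ F and no further ε-move applies.

Reject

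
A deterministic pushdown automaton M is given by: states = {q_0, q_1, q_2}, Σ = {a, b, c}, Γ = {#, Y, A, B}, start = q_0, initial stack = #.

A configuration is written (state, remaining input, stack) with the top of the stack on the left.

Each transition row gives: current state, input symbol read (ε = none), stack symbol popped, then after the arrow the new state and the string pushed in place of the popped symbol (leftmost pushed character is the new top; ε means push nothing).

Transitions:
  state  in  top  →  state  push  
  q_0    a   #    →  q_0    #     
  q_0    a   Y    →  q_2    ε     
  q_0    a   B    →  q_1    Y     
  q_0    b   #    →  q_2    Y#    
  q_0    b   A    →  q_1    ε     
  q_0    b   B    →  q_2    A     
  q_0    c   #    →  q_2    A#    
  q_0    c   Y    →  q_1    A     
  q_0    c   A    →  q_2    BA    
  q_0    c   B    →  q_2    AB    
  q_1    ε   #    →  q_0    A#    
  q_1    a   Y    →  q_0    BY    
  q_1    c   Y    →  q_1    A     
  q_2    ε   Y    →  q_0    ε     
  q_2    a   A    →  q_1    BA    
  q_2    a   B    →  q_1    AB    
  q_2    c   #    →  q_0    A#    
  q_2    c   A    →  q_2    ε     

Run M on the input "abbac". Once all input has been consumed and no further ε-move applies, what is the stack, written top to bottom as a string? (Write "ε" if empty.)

A#

(q_0, abbac, #)
  read a, top #: go to q_0, push # → (q_0, bbac, #)
  read b, top #: go to q_2, push Y# → (q_2, bac, Y#)
  ε-move, top Y: go to q_0, push ε → (q_0, bac, #)
  read b, top #: go to q_2, push Y# → (q_2, ac, Y#)
  ε-move, top Y: go to q_0, push ε → (q_0, ac, #)
  read a, top #: go to q_0, push # → (q_0, c, #)
  read c, top #: go to q_2, push A# → (q_2, ε, A#)
All input consumed in state q_2 with stack A#.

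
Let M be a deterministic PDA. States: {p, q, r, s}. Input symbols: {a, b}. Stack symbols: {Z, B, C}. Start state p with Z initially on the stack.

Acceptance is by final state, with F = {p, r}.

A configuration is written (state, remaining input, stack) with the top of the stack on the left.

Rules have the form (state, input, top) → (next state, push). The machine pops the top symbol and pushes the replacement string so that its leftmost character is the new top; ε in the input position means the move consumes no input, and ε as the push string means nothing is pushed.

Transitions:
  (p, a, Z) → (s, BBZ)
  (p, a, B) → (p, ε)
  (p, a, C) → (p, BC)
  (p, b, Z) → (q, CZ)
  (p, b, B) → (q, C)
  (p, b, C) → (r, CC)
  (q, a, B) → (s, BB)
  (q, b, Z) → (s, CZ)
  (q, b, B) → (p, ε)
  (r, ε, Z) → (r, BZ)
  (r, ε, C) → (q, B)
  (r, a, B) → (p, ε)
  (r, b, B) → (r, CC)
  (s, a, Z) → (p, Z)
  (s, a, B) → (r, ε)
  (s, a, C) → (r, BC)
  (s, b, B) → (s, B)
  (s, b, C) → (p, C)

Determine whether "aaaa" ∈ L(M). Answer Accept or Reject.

(p, aaaa, Z) ⊢ (s, aaa, BBZ) ⊢ (r, aa, BZ) ⊢ (p, a, Z) ⊢ (s, ε, BBZ)
All input consumed; state s ∉ F and no further ε-move applies.

Reject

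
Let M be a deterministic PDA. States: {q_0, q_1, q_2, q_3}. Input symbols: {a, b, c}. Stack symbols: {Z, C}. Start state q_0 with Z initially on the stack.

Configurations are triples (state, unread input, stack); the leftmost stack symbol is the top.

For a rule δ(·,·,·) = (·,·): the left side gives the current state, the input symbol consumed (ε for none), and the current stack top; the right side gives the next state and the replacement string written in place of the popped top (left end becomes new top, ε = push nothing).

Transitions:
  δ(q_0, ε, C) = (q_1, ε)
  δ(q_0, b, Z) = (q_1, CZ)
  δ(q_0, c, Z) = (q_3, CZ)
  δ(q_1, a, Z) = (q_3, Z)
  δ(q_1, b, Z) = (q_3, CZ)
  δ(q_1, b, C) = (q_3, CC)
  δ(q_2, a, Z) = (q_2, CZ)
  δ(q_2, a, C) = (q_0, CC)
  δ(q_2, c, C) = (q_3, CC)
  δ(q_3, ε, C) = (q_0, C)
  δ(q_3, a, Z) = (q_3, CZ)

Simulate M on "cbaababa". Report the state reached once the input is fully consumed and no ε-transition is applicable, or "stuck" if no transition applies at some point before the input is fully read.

(q_0, cbaababa, Z)
  read c, top Z: go to q_3, push CZ → (q_3, baababa, CZ)
  ε-move, top C: go to q_0, push C → (q_0, baababa, CZ)
  ε-move, top C: go to q_1, push ε → (q_1, baababa, Z)
  read b, top Z: go to q_3, push CZ → (q_3, aababa, CZ)
  ε-move, top C: go to q_0, push C → (q_0, aababa, CZ)
  ε-move, top C: go to q_1, push ε → (q_1, aababa, Z)
  read a, top Z: go to q_3, push Z → (q_3, ababa, Z)
  read a, top Z: go to q_3, push CZ → (q_3, baba, CZ)
  ε-move, top C: go to q_0, push C → (q_0, baba, CZ)
  ε-move, top C: go to q_1, push ε → (q_1, baba, Z)
  read b, top Z: go to q_3, push CZ → (q_3, aba, CZ)
  ε-move, top C: go to q_0, push C → (q_0, aba, CZ)
  ε-move, top C: go to q_1, push ε → (q_1, aba, Z)
  read a, top Z: go to q_3, push Z → (q_3, ba, Z)
No transition for (q_3, b, top Z); M blocks with input ba remaining.

stuck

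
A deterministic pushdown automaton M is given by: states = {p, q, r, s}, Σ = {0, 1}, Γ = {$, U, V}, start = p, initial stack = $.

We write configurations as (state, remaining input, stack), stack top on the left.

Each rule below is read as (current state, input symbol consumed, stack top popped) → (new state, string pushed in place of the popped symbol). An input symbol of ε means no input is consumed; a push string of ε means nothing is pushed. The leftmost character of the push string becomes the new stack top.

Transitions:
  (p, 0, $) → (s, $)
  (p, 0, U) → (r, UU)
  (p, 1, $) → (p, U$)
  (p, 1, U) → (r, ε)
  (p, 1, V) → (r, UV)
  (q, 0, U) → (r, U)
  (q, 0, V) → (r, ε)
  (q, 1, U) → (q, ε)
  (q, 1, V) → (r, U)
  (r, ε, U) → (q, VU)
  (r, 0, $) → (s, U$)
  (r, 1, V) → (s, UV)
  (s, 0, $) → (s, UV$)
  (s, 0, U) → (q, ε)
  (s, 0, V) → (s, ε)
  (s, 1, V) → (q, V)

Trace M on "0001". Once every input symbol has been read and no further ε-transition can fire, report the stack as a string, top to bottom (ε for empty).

VU$

(p, 0001, $) ⊢ (s, 001, $) ⊢ (s, 01, UV$) ⊢ (q, 1, V$) ⊢ (r, ε, U$) ⊢ (q, ε, VU$)
All input consumed in state q with stack VU$.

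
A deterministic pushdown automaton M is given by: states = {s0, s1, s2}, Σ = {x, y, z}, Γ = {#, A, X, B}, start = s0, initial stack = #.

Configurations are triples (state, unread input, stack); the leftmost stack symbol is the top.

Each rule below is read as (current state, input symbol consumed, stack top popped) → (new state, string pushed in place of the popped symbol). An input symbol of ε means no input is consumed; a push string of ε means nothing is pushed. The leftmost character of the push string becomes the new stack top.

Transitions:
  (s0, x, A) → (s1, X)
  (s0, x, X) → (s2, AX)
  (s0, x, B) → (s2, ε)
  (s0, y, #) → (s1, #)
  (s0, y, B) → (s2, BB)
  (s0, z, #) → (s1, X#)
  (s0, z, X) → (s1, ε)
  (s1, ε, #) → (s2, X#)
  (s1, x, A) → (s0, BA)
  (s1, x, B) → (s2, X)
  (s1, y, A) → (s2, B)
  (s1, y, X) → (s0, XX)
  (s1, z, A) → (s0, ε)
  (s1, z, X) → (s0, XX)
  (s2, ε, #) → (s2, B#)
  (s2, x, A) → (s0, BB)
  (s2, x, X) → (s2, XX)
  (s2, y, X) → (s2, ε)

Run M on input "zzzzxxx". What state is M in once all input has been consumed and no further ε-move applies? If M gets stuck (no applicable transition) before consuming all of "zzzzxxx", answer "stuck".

s2

(s0, zzzzxxx, #)
  read z, top #: go to s1, push X# → (s1, zzzxxx, X#)
  read z, top X: go to s0, push XX → (s0, zzxxx, XX#)
  read z, top X: go to s1, push ε → (s1, zxxx, X#)
  read z, top X: go to s0, push XX → (s0, xxx, XX#)
  read x, top X: go to s2, push AX → (s2, xx, AXX#)
  read x, top A: go to s0, push BB → (s0, x, BBXX#)
  read x, top B: go to s2, push ε → (s2, ε, BXX#)
All input consumed; M is in state s2.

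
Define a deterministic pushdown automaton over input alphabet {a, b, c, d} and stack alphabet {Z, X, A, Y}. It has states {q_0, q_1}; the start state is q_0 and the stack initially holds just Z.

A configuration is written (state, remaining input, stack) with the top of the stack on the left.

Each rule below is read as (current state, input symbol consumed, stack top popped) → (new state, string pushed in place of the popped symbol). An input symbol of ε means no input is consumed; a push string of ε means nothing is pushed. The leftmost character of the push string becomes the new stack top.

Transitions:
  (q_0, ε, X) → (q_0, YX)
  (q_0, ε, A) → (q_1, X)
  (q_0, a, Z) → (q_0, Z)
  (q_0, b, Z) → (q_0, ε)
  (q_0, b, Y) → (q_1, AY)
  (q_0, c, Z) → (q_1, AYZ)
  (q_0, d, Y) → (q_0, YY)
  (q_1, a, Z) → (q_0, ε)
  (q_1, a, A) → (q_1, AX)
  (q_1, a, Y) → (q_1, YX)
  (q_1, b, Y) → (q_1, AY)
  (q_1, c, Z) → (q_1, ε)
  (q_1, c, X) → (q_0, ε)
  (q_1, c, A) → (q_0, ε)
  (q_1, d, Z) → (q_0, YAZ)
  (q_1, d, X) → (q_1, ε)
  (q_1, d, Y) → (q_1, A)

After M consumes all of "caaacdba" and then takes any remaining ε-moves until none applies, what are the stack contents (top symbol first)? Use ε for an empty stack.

AXYYXXXYZ

(q_0, caaacdba, Z)
  read c, top Z: go to q_1, push AYZ → (q_1, aaacdba, AYZ)
  read a, top A: go to q_1, push AX → (q_1, aacdba, AXYZ)
  read a, top A: go to q_1, push AX → (q_1, acdba, AXXYZ)
  read a, top A: go to q_1, push AX → (q_1, cdba, AXXXYZ)
  read c, top A: go to q_0, push ε → (q_0, dba, XXXYZ)
  ε-move, top X: go to q_0, push YX → (q_0, dba, YXXXYZ)
  read d, top Y: go to q_0, push YY → (q_0, ba, YYXXXYZ)
  read b, top Y: go to q_1, push AY → (q_1, a, AYYXXXYZ)
  read a, top A: go to q_1, push AX → (q_1, ε, AXYYXXXYZ)
All input consumed in state q_1 with stack AXYYXXXYZ.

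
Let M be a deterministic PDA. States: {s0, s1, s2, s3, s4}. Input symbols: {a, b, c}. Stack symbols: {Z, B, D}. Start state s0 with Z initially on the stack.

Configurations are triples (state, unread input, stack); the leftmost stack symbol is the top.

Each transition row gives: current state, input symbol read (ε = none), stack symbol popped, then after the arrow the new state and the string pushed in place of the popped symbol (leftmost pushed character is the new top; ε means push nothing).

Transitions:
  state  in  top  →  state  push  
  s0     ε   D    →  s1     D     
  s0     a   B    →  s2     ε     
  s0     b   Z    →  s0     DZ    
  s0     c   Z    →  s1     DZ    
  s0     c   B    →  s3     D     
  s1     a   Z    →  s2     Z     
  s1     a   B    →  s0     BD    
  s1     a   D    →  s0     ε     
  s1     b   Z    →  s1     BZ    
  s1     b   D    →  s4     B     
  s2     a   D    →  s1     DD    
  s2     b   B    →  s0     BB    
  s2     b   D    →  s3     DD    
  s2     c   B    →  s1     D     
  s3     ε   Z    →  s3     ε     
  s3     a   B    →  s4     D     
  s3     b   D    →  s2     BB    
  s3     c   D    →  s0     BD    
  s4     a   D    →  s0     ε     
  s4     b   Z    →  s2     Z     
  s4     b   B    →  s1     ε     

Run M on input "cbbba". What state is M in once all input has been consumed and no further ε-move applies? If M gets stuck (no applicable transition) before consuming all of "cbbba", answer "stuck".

(s0, cbbba, Z)
  read c, top Z: go to s1, push DZ → (s1, bbba, DZ)
  read b, top D: go to s4, push B → (s4, bba, BZ)
  read b, top B: go to s1, push ε → (s1, ba, Z)
  read b, top Z: go to s1, push BZ → (s1, a, BZ)
  read a, top B: go to s0, push BD → (s0, ε, BDZ)
All input consumed; M is in state s0.

s0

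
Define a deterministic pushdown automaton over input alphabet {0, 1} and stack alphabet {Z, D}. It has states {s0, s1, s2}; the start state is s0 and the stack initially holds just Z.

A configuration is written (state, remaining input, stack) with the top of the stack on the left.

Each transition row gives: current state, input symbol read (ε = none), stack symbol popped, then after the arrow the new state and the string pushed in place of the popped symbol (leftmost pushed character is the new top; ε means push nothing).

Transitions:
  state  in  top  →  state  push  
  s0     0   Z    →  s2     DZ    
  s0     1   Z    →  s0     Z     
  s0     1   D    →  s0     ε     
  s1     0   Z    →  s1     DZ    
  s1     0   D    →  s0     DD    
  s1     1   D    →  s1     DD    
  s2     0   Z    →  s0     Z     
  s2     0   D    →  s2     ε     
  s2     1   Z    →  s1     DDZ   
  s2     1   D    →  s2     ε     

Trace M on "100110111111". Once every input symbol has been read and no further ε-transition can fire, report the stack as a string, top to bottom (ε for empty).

Z

(s0, 100110111111, Z)
  read 1, top Z: go to s0, push Z → (s0, 00110111111, Z)
  read 0, top Z: go to s2, push DZ → (s2, 0110111111, DZ)
  read 0, top D: go to s2, push ε → (s2, 110111111, Z)
  read 1, top Z: go to s1, push DDZ → (s1, 10111111, DDZ)
  read 1, top D: go to s1, push DD → (s1, 0111111, DDDZ)
  read 0, top D: go to s0, push DD → (s0, 111111, DDDDZ)
  read 1, top D: go to s0, push ε → (s0, 11111, DDDZ)
  read 1, top D: go to s0, push ε → (s0, 1111, DDZ)
  read 1, top D: go to s0, push ε → (s0, 111, DZ)
  read 1, top D: go to s0, push ε → (s0, 11, Z)
  read 1, top Z: go to s0, push Z → (s0, 1, Z)
  read 1, top Z: go to s0, push Z → (s0, ε, Z)
All input consumed in state s0 with stack Z.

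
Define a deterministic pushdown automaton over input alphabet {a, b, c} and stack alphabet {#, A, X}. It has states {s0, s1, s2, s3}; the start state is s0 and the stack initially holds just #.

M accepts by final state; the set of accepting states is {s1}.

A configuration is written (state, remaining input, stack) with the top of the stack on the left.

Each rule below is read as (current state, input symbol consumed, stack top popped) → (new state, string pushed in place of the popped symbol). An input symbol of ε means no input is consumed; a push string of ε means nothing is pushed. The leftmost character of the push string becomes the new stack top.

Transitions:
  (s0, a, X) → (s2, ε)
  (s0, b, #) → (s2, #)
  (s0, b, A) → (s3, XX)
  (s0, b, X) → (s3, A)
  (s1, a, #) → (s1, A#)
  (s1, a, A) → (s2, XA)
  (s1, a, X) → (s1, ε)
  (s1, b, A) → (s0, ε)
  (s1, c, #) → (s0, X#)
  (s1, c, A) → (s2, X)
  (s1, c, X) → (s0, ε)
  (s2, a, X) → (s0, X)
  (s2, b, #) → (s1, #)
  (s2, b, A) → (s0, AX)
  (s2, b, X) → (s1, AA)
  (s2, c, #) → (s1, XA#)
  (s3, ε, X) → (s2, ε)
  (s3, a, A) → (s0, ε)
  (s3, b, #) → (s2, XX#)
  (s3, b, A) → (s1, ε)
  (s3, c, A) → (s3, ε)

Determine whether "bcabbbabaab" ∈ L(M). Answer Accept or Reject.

Reject

(s0, bcabbbabaab, #)
  read b, top #: go to s2, push # → (s2, cabbbabaab, #)
  read c, top #: go to s1, push XA# → (s1, abbbabaab, XA#)
  read a, top X: go to s1, push ε → (s1, bbbabaab, A#)
  read b, top A: go to s0, push ε → (s0, bbabaab, #)
  read b, top #: go to s2, push # → (s2, babaab, #)
  read b, top #: go to s1, push # → (s1, abaab, #)
  read a, top #: go to s1, push A# → (s1, baab, A#)
  read b, top A: go to s0, push ε → (s0, aab, #)
No transition applies at (s0, aab, #); input not fully consumed.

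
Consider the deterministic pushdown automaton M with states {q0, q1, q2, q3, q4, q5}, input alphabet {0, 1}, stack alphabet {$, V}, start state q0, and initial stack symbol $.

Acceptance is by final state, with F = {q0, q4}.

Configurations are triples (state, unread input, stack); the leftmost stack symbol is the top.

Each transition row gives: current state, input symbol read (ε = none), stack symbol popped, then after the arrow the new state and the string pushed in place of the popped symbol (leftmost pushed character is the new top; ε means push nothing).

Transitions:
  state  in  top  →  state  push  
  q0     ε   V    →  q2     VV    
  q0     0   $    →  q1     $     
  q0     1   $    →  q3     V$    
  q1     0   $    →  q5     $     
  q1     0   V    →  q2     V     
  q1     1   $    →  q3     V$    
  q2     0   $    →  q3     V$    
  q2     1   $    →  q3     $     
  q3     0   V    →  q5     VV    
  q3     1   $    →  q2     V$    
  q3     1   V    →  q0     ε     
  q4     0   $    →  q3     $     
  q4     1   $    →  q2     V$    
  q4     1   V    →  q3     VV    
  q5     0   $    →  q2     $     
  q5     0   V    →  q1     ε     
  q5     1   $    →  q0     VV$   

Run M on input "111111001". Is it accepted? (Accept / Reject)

(q0, 111111001, $) ⊢ (q3, 11111001, V$) ⊢ (q0, 1111001, $) ⊢ (q3, 111001, V$) ⊢ (q0, 11001, $) ⊢ (q3, 1001, V$) ⊢ (q0, 001, $) ⊢ (q1, 01, $) ⊢ (q5, 1, $) ⊢ (q0, ε, VV$)
All input consumed; state q0 ∈ F.

Accept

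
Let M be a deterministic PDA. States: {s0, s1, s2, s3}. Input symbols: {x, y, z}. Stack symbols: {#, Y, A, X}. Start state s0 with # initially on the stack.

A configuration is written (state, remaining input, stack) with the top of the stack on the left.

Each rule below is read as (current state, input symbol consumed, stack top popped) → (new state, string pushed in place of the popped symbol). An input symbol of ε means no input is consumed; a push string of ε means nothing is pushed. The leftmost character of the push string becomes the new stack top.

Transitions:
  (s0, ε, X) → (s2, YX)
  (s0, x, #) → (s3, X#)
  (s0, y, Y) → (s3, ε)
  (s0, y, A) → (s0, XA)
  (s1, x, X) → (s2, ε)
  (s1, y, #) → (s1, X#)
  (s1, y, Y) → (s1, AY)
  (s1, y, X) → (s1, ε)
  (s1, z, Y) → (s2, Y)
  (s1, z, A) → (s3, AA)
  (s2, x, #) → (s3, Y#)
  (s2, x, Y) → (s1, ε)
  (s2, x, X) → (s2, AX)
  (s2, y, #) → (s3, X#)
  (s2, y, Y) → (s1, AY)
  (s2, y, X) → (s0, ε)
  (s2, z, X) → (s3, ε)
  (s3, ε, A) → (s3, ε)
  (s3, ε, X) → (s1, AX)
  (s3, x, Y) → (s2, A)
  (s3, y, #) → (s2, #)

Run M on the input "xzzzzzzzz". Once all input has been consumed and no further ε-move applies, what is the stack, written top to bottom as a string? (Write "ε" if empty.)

AX#

(s0, xzzzzzzzz, #)
  read x, top #: go to s3, push X# → (s3, zzzzzzzz, X#)
  ε-move, top X: go to s1, push AX → (s1, zzzzzzzz, AX#)
  read z, top A: go to s3, push AA → (s3, zzzzzzz, AAX#)
  ε-move, top A: go to s3, push ε → (s3, zzzzzzz, AX#)
  ε-move, top A: go to s3, push ε → (s3, zzzzzzz, X#)
  ε-move, top X: go to s1, push AX → (s1, zzzzzzz, AX#)
  read z, top A: go to s3, push AA → (s3, zzzzzz, AAX#)
  ε-move, top A: go to s3, push ε → (s3, zzzzzz, AX#)
  ε-move, top A: go to s3, push ε → (s3, zzzzzz, X#)
  ε-move, top X: go to s1, push AX → (s1, zzzzzz, AX#)
  read z, top A: go to s3, push AA → (s3, zzzzz, AAX#)
  ε-move, top A: go to s3, push ε → (s3, zzzzz, AX#)
  ε-move, top A: go to s3, push ε → (s3, zzzzz, X#)
  ε-move, top X: go to s1, push AX → (s1, zzzzz, AX#)
  read z, top A: go to s3, push AA → (s3, zzzz, AAX#)
  ε-move, top A: go to s3, push ε → (s3, zzzz, AX#)
  ε-move, top A: go to s3, push ε → (s3, zzzz, X#)
  ε-move, top X: go to s1, push AX → (s1, zzzz, AX#)
  read z, top A: go to s3, push AA → (s3, zzz, AAX#)
  ε-move, top A: go to s3, push ε → (s3, zzz, AX#)
  ε-move, top A: go to s3, push ε → (s3, zzz, X#)
  ε-move, top X: go to s1, push AX → (s1, zzz, AX#)
  read z, top A: go to s3, push AA → (s3, zz, AAX#)
  ε-move, top A: go to s3, push ε → (s3, zz, AX#)
  ε-move, top A: go to s3, push ε → (s3, zz, X#)
  ε-move, top X: go to s1, push AX → (s1, zz, AX#)
  read z, top A: go to s3, push AA → (s3, z, AAX#)
  ε-move, top A: go to s3, push ε → (s3, z, AX#)
  ε-move, top A: go to s3, push ε → (s3, z, X#)
  ε-move, top X: go to s1, push AX → (s1, z, AX#)
  read z, top A: go to s3, push AA → (s3, ε, AAX#)
  ε-move, top A: go to s3, push ε → (s3, ε, AX#)
  ε-move, top A: go to s3, push ε → (s3, ε, X#)
  ε-move, top X: go to s1, push AX → (s1, ε, AX#)
All input consumed in state s1 with stack AX#.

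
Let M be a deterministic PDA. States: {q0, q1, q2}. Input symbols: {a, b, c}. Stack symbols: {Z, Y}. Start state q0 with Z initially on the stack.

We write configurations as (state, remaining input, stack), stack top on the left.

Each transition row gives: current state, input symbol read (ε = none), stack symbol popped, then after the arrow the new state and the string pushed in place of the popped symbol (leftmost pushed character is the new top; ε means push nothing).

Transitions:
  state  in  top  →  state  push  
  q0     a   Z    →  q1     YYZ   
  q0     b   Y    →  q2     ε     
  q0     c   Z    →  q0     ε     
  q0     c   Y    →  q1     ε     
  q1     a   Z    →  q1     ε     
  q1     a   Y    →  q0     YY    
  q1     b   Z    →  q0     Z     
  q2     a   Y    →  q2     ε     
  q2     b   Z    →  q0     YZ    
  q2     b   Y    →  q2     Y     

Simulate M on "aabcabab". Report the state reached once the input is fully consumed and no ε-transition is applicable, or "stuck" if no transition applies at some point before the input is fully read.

(q0, aabcabab, Z)
  read a, top Z: go to q1, push YYZ → (q1, abcabab, YYZ)
  read a, top Y: go to q0, push YY → (q0, bcabab, YYYZ)
  read b, top Y: go to q2, push ε → (q2, cabab, YYZ)
No transition for (q2, c, top Y); M blocks with input cabab remaining.

stuck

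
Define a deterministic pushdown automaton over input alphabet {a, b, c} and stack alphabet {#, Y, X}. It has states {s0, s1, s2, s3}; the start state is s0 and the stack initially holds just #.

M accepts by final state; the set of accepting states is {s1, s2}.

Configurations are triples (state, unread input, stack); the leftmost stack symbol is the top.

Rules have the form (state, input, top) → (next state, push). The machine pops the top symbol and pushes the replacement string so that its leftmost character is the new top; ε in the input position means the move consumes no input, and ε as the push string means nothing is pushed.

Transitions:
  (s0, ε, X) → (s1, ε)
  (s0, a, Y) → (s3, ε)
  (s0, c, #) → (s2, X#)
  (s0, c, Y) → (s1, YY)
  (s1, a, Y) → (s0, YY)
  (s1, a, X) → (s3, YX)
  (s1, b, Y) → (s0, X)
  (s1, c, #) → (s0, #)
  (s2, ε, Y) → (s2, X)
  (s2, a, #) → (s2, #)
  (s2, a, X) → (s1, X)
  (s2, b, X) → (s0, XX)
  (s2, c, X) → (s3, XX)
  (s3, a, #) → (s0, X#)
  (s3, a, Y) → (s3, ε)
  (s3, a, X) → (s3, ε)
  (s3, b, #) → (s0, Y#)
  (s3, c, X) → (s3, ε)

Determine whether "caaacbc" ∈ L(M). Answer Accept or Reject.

Accept

(s0, caaacbc, #) ⊢ (s2, aaacbc, X#) ⊢ (s1, aacbc, X#) ⊢ (s3, acbc, YX#) ⊢ (s3, cbc, X#) ⊢ (s3, bc, #) ⊢ (s0, c, Y#) ⊢ (s1, ε, YY#)
All input consumed; state s1 ∈ F.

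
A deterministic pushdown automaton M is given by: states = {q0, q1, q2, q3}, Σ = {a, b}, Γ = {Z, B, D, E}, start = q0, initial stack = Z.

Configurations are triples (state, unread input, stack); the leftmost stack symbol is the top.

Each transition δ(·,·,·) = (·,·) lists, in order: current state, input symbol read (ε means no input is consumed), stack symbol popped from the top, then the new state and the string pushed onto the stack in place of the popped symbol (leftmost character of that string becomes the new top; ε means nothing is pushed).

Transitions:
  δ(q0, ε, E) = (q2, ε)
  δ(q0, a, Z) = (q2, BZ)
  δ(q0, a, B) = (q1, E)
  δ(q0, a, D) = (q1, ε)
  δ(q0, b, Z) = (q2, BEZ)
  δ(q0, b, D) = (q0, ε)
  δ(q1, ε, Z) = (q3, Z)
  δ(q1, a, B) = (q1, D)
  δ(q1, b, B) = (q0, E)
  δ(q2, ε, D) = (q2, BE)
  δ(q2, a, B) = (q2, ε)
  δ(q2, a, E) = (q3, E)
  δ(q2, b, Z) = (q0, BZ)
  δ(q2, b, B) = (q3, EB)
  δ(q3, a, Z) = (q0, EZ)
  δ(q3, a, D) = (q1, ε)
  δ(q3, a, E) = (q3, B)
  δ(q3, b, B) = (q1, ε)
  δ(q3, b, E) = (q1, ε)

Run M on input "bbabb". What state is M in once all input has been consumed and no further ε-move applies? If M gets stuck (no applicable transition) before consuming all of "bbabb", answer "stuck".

q2

(q0, bbabb, Z)
  read b, top Z: go to q2, push BEZ → (q2, babb, BEZ)
  read b, top B: go to q3, push EB → (q3, abb, EBEZ)
  read a, top E: go to q3, push B → (q3, bb, BBEZ)
  read b, top B: go to q1, push ε → (q1, b, BEZ)
  read b, top B: go to q0, push E → (q0, ε, EEZ)
  ε-move, top E: go to q2, push ε → (q2, ε, EZ)
All input consumed; M is in state q2.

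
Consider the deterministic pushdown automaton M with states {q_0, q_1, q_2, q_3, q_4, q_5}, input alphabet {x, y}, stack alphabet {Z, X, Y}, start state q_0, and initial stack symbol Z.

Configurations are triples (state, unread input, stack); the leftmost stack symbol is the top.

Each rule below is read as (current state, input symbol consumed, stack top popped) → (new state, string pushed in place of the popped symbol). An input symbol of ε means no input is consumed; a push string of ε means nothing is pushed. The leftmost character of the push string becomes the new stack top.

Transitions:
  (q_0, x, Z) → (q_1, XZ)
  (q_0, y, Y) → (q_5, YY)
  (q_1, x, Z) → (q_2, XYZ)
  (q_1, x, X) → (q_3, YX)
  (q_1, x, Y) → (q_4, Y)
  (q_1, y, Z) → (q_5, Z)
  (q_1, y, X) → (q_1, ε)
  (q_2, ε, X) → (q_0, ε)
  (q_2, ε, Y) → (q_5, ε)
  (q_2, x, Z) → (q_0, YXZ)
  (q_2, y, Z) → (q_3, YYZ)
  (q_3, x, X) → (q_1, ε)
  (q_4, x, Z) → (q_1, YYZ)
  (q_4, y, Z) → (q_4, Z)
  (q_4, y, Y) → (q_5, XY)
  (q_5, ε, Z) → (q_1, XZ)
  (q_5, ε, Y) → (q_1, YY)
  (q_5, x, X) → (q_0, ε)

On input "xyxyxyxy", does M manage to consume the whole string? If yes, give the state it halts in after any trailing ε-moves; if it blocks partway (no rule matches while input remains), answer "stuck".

(q_0, xyxyxyxy, Z) ⊢ (q_1, yxyxyxy, XZ) ⊢ (q_1, xyxyxy, Z) ⊢ (q_2, yxyxy, XYZ) ⊢ (q_0, yxyxy, YZ) ⊢ (q_5, xyxy, YYZ) ⊢ (q_1, xyxy, YYYZ) ⊢ (q_4, yxy, YYYZ) ⊢ (q_5, xy, XYYYZ) ⊢ (q_0, y, YYYZ) ⊢ (q_5, ε, YYYYZ) ⊢ (q_1, ε, YYYYYZ)
All input consumed; M is in state q_1.

q_1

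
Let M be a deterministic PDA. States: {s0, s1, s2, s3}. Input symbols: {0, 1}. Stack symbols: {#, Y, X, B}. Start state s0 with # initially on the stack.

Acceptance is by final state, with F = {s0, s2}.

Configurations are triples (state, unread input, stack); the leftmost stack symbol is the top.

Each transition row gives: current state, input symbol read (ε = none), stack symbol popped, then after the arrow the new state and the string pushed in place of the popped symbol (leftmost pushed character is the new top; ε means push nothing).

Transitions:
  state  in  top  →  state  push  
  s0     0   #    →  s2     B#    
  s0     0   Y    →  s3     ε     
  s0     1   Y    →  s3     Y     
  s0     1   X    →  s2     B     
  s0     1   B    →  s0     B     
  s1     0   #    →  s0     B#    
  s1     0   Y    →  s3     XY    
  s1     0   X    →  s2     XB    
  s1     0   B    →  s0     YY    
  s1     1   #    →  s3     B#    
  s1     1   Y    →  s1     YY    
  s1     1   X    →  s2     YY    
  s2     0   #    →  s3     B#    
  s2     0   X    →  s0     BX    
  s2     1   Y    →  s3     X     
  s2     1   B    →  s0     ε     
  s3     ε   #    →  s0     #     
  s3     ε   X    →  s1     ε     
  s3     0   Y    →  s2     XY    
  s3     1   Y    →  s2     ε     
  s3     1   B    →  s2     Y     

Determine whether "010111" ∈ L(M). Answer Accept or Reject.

Reject

(s0, 010111, #)
  read 0, top #: go to s2, push B# → (s2, 10111, B#)
  read 1, top B: go to s0, push ε → (s0, 0111, #)
  read 0, top #: go to s2, push B# → (s2, 111, B#)
  read 1, top B: go to s0, push ε → (s0, 11, #)
No transition applies at (s0, 11, #); input not fully consumed.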